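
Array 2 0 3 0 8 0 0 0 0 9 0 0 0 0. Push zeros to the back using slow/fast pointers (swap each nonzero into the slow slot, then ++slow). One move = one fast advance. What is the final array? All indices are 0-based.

[2, 3, 8, 9, 0, 0, 0, 0, 0, 0, 0, 0, 0, 0]

slow=0 fast=0: a[fast]=2≠0 swap→a[0]=2, slow++,fast++
slow=1 fast=1: a[fast]=0, fast++
slow=1 fast=2: a[fast]=3≠0 swap→a[1]=3, slow++,fast++
slow=2 fast=3: a[fast]=0, fast++
slow=2 fast=4: a[fast]=8≠0 swap→a[2]=8, slow++,fast++
slow=3 fast=5: a[fast]=0, fast++
slow=3 fast=6: a[fast]=0, fast++
slow=3 fast=7: a[fast]=0, fast++
slow=3 fast=8: a[fast]=0, fast++
slow=3 fast=9: a[fast]=9≠0 swap→a[3]=9, slow++,fast++
slow=4 fast=10: a[fast]=0, fast++
slow=4 fast=11: a[fast]=0, fast++
slow=4 fast=12: a[fast]=0, fast++
slow=4 fast=13: a[fast]=0, fast++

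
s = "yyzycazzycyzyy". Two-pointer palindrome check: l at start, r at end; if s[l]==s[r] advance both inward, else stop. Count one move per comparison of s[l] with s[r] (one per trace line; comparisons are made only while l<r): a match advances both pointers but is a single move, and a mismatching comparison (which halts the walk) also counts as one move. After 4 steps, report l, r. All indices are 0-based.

l=4, r=9

l=0 r=13: 'y'=='y', l++,r--
l=1 r=12: 'y'=='y', l++,r--
l=2 r=11: 'z'=='z', l++,r--
l=3 r=10: 'y'=='y', l++,r--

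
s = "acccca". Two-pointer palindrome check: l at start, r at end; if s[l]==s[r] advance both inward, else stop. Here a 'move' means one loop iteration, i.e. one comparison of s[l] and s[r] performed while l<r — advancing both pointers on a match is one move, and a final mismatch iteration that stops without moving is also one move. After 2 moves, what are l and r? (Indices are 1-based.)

l=3, r=4

[1,6] 'a'=='a' → l++,r--
[2,5] 'c'=='c' → l++,r--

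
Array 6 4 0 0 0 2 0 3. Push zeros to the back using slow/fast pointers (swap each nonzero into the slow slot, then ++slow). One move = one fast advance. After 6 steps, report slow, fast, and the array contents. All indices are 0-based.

(s=0,f=0) a[fast]=6≠0 swap→a[0]=6 → slow++,fast++
(s=1,f=1) a[fast]=4≠0 swap→a[1]=4 → slow++,fast++
(s=2,f=2) a[fast]=0 → fast++
(s=2,f=3) a[fast]=0 → fast++
(s=2,f=4) a[fast]=0 → fast++
(s=2,f=5) a[fast]=2≠0 swap→a[2]=2 → slow++,fast++

slow=3, fast=6, a=[6, 4, 2, 0, 0, 0, 0, 3]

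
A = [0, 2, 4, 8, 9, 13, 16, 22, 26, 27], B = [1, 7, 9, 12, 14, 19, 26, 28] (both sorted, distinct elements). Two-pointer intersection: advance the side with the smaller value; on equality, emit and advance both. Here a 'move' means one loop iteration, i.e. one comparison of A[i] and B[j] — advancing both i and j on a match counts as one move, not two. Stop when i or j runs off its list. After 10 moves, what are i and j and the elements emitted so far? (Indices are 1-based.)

[i=1,j=1] 0<1 → i++
[i=2,j=1] 2>1 → j++
[i=2,j=2] 2<7 → i++
[i=3,j=2] 4<7 → i++
[i=4,j=2] 8>7 → j++
[i=4,j=3] 8<9 → i++
[i=5,j=3] 9==9 emit → i++,j++
[i=6,j=4] 13>12 → j++
[i=6,j=5] 13<14 → i++
[i=7,j=5] 16>14 → j++

i=7, j=6, emitted=[9]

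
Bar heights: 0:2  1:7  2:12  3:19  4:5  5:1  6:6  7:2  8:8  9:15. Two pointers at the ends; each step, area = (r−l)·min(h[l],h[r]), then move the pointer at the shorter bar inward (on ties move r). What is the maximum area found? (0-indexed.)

[0,9] min(2,15)*9=18 best=18 * → l++
[1,9] min(7,15)*8=56 best=56 * → l++
[2,9] min(12,15)*7=84 best=84 * → l++
[3,9] min(19,15)*6=90 best=90 * → r--
[3,8] min(19,8)*5=40 best=90 → r--
[3,7] min(19,2)*4=8 best=90 → r--
[3,6] min(19,6)*3=18 best=90 → r--
[3,5] min(19,1)*2=2 best=90 → r--
[3,4] min(19,5)*1=5 best=90 → r--

max area = 90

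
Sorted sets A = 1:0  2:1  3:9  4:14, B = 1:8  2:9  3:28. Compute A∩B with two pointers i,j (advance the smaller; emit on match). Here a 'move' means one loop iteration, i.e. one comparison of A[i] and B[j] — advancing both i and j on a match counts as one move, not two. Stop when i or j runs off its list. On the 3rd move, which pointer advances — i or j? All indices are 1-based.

j

i=1 j=1: 0<8, i++
i=2 j=1: 1<8, i++
i=3 j=1: 9>8, j++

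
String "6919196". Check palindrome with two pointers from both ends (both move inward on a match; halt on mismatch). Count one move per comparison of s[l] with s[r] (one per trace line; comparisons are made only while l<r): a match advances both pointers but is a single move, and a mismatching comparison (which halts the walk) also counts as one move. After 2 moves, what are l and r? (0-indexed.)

[0,6] '6'=='6' → l++,r--
[1,5] '9'=='9' → l++,r--

l=2, r=4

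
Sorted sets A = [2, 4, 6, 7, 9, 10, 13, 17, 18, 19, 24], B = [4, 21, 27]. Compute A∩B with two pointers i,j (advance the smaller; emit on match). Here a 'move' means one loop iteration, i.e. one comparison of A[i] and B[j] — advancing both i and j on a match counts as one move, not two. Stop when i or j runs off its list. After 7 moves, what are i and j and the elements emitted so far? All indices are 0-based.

i=0 j=0: 2<4, i++
i=1 j=0: 4==4 emit, i++,j++
i=2 j=1: 6<21, i++
i=3 j=1: 7<21, i++
i=4 j=1: 9<21, i++
i=5 j=1: 10<21, i++
i=6 j=1: 13<21, i++

i=7, j=1, emitted=[4]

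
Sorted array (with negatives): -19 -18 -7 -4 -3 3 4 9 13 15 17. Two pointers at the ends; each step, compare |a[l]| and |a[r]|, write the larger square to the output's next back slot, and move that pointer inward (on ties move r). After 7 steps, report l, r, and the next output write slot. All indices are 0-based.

l=3, r=6, next write slot=3

[0,10] |-19|>|17| out[10]=361 → l++
[1,10] |-18|>|17| out[9]=324 → l++
[2,10] |-7|<=|17| out[8]=289 → r--
[2,9] |-7|<=|15| out[7]=225 → r--
[2,8] |-7|<=|13| out[6]=169 → r--
[2,7] |-7|<=|9| out[5]=81 → r--
[2,6] |-7|>|4| out[4]=49 → l++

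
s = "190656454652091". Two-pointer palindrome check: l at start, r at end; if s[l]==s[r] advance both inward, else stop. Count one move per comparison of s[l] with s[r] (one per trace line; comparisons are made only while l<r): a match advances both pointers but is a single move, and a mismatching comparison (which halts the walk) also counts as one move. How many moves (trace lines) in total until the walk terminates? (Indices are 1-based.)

[1,15] '1'=='1' → l++,r--
[2,14] '9'=='9' → l++,r--
[3,13] '0'=='0' → l++,r--
[4,12] '6'!='2' → stop

4 moves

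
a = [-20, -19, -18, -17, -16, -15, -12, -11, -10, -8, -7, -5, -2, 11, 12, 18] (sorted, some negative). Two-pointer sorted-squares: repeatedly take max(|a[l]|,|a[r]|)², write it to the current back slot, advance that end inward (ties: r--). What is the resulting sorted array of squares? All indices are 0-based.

[4, 25, 49, 64, 100, 121, 121, 144, 144, 225, 256, 289, 324, 324, 361, 400]

[0,15] |-20|>|18| out[15]=400 → l++
[1,15] |-19|>|18| out[14]=361 → l++
[2,15] |-18|<=|18| out[13]=324 → r--
[2,14] |-18|>|12| out[12]=324 → l++
[3,14] |-17|>|12| out[11]=289 → l++
[4,14] |-16|>|12| out[10]=256 → l++
[5,14] |-15|>|12| out[9]=225 → l++
[6,14] |-12|<=|12| out[8]=144 → r--
[6,13] |-12|>|11| out[7]=144 → l++
[7,13] |-11|<=|11| out[6]=121 → r--
[7,12] |-11|>|-2| out[5]=121 → l++
[8,12] |-10|>|-2| out[4]=100 → l++
[9,12] |-8|>|-2| out[3]=64 → l++
[10,12] |-7|>|-2| out[2]=49 → l++
[11,12] |-5|>|-2| out[1]=25 → l++
[12,12] |-2|<=|-2| out[0]=4 → r--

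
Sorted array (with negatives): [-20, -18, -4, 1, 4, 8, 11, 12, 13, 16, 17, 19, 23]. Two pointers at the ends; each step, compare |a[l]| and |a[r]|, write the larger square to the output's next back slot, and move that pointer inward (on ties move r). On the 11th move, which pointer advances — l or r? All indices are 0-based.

l=0 r=12: |-20|<=|23| out[12]=529, r--
l=0 r=11: |-20|>|19| out[11]=400, l++
l=1 r=11: |-18|<=|19| out[10]=361, r--
l=1 r=10: |-18|>|17| out[9]=324, l++
l=2 r=10: |-4|<=|17| out[8]=289, r--
l=2 r=9: |-4|<=|16| out[7]=256, r--
l=2 r=8: |-4|<=|13| out[6]=169, r--
l=2 r=7: |-4|<=|12| out[5]=144, r--
l=2 r=6: |-4|<=|11| out[4]=121, r--
l=2 r=5: |-4|<=|8| out[3]=64, r--
l=2 r=4: |-4|<=|4| out[2]=16, r--

r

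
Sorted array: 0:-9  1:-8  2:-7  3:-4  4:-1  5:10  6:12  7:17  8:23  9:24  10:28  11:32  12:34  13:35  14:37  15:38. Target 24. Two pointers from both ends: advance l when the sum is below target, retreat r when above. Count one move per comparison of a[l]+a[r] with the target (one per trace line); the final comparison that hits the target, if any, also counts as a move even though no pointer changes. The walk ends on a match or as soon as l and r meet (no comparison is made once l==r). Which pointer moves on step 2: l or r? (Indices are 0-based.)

l=0 r=15: -9+38=29 >24, r--
l=0 r=14: -9+37=28 >24, r--

r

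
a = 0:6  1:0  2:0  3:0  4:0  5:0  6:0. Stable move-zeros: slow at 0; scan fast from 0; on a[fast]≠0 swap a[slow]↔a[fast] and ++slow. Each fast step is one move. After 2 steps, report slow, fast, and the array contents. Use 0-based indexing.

(s=0,f=0) a[fast]=6≠0 swap→a[0]=6 → slow++,fast++
(s=1,f=1) a[fast]=0 → fast++

slow=1, fast=2, a=[6, 0, 0, 0, 0, 0, 0]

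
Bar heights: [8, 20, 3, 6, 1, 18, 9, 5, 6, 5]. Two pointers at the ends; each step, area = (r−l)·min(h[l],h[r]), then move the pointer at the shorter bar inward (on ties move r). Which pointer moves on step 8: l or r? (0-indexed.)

r

[0,9] min(8,5)*9=45 best=45 * → r--
[0,8] min(8,6)*8=48 best=48 * → r--
[0,7] min(8,5)*7=35 best=48 → r--
[0,6] min(8,9)*6=48 best=48 → l++
[1,6] min(20,9)*5=45 best=48 → r--
[1,5] min(20,18)*4=72 best=72 * → r--
[1,4] min(20,1)*3=3 best=72 → r--
[1,3] min(20,6)*2=12 best=72 → r--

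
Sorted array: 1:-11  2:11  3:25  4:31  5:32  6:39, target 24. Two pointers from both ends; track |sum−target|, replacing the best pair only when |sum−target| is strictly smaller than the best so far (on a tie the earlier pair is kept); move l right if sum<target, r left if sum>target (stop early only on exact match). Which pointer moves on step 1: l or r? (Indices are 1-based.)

[1,6] -11+39=28 d=4 * → r--

r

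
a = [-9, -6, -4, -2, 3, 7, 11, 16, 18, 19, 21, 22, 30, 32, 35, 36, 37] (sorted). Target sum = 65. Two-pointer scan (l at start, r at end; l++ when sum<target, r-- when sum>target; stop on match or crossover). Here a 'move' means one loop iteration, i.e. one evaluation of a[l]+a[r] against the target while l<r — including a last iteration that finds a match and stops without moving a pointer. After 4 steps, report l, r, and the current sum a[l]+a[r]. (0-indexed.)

l=0 r=16: -9+37=28 <65, l++
l=1 r=16: -6+37=31 <65, l++
l=2 r=16: -4+37=33 <65, l++
l=3 r=16: -2+37=35 <65, l++

l=4, r=16, sum=40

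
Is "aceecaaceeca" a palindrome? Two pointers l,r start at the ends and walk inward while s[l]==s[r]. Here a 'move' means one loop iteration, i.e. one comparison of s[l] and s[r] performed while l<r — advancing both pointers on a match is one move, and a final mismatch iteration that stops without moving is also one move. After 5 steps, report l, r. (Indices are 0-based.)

l=5, r=6

l=0 r=11: 'a'=='a', l++,r--
l=1 r=10: 'c'=='c', l++,r--
l=2 r=9: 'e'=='e', l++,r--
l=3 r=8: 'e'=='e', l++,r--
l=4 r=7: 'c'=='c', l++,r--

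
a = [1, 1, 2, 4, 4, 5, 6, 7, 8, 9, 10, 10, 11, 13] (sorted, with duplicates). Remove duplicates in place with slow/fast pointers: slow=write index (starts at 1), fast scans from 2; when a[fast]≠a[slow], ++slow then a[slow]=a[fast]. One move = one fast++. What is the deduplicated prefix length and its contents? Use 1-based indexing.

slow=1 fast=2: a[fast]=1=a[slow] dup, fast++
slow=1 fast=3: a[fast]=2≠a[slow]=1 write a[2]=2, slow++,fast++
slow=2 fast=4: a[fast]=4≠a[slow]=2 write a[3]=4, slow++,fast++
slow=3 fast=5: a[fast]=4=a[slow] dup, fast++
slow=3 fast=6: a[fast]=5≠a[slow]=4 write a[4]=5, slow++,fast++
slow=4 fast=7: a[fast]=6≠a[slow]=5 write a[5]=6, slow++,fast++
slow=5 fast=8: a[fast]=7≠a[slow]=6 write a[6]=7, slow++,fast++
slow=6 fast=9: a[fast]=8≠a[slow]=7 write a[7]=8, slow++,fast++
slow=7 fast=10: a[fast]=9≠a[slow]=8 write a[8]=9, slow++,fast++
slow=8 fast=11: a[fast]=10≠a[slow]=9 write a[9]=10, slow++,fast++
slow=9 fast=12: a[fast]=10=a[slow] dup, fast++
slow=9 fast=13: a[fast]=11≠a[slow]=10 write a[10]=11, slow++,fast++
slow=10 fast=14: a[fast]=13≠a[slow]=11 write a[11]=13, slow++,fast++

length 11; prefix = [1, 2, 4, 5, 6, 7, 8, 9, 10, 11, 13]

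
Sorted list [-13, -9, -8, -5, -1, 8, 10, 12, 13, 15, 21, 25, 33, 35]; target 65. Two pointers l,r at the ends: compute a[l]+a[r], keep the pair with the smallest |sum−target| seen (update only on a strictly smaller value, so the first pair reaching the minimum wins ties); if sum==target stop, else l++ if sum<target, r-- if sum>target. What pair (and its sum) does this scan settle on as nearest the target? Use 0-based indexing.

[0,13] -13+35=22 d=43 * → l++
[1,13] -9+35=26 d=39 * → l++
[2,13] -8+35=27 d=38 * → l++
[3,13] -5+35=30 d=35 * → l++
[4,13] -1+35=34 d=31 * → l++
[5,13] 8+35=43 d=22 * → l++
[6,13] 10+35=45 d=20 * → l++
[7,13] 12+35=47 d=18 * → l++
[8,13] 13+35=48 d=17 * → l++
[9,13] 15+35=50 d=15 * → l++
[10,13] 21+35=56 d=9 * → l++
[11,13] 25+35=60 d=5 * → l++
[12,13] 33+35=68 d=3 * → r--

pair (33, 35) with sum 68 (|Δ|=3)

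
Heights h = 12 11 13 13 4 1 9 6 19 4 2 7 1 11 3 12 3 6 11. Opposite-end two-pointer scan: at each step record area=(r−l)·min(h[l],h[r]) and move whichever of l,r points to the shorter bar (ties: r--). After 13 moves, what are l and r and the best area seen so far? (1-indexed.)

l=4, r=9, best area=198

l=1 r=19: min(12,11)*18=198 best=198 *, r--
l=1 r=18: min(12,6)*17=102 best=198, r--
l=1 r=17: min(12,3)*16=48 best=198, r--
l=1 r=16: min(12,12)*15=180 best=198, r--
l=1 r=15: min(12,3)*14=42 best=198, r--
l=1 r=14: min(12,11)*13=143 best=198, r--
l=1 r=13: min(12,1)*12=12 best=198, r--
l=1 r=12: min(12,7)*11=77 best=198, r--
l=1 r=11: min(12,2)*10=20 best=198, r--
l=1 r=10: min(12,4)*9=36 best=198, r--
l=1 r=9: min(12,19)*8=96 best=198, l++
l=2 r=9: min(11,19)*7=77 best=198, l++
l=3 r=9: min(13,19)*6=78 best=198, l++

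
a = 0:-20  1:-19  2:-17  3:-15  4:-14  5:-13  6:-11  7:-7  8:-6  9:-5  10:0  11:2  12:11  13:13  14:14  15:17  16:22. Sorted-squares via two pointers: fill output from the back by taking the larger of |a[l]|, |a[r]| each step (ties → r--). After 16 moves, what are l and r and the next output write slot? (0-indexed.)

l=0 r=16: |-20|<=|22| out[16]=484, r--
l=0 r=15: |-20|>|17| out[15]=400, l++
l=1 r=15: |-19|>|17| out[14]=361, l++
l=2 r=15: |-17|<=|17| out[13]=289, r--
l=2 r=14: |-17|>|14| out[12]=289, l++
l=3 r=14: |-15|>|14| out[11]=225, l++
l=4 r=14: |-14|<=|14| out[10]=196, r--
l=4 r=13: |-14|>|13| out[9]=196, l++
l=5 r=13: |-13|<=|13| out[8]=169, r--
l=5 r=12: |-13|>|11| out[7]=169, l++
l=6 r=12: |-11|<=|11| out[6]=121, r--
l=6 r=11: |-11|>|2| out[5]=121, l++
l=7 r=11: |-7|>|2| out[4]=49, l++
l=8 r=11: |-6|>|2| out[3]=36, l++
l=9 r=11: |-5|>|2| out[2]=25, l++
l=10 r=11: |0|<=|2| out[1]=4, r--

l=10, r=10, next write slot=0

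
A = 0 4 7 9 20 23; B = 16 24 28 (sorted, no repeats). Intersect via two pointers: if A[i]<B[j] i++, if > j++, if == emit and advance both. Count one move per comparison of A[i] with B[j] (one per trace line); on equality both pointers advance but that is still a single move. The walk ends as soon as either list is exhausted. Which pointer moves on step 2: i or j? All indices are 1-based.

i=1 j=1: 0<16, i++
i=2 j=1: 4<16, i++

i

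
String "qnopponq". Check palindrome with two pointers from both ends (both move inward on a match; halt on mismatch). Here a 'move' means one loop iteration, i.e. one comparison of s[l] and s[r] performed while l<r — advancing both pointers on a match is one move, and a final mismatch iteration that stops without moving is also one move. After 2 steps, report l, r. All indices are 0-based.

l=0 r=7: 'q'=='q', l++,r--
l=1 r=6: 'n'=='n', l++,r--

l=2, r=5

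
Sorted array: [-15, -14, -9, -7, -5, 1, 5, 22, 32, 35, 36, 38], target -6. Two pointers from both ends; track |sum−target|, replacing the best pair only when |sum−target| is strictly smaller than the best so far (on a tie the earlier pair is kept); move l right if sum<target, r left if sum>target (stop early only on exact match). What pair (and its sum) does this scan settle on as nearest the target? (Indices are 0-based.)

[0,11] -15+38=23 d=29 * → r--
[0,10] -15+36=21 d=27 * → r--
[0,9] -15+35=20 d=26 * → r--
[0,8] -15+32=17 d=23 * → r--
[0,7] -15+22=7 d=13 * → r--
[0,6] -15+5=-10 d=4 * → l++
[1,6] -14+5=-9 d=3 * → l++
[2,6] -9+5=-4 d=2 * → r--
[2,5] -9+1=-8 d=2 → l++
[3,5] -7+1=-6 d=0 * → stop

pair (-7, 1) with sum -6 (|Δ|=0)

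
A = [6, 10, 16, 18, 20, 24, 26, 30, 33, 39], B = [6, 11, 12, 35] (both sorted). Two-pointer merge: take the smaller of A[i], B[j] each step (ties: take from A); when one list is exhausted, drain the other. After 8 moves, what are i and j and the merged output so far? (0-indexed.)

[i=0,j=0] A[i]=6<=B[j]=6 take 6 → i++
[i=1,j=0] A[i]=10>B[j]=6 take 6 → j++
[i=1,j=1] A[i]=10<=B[j]=11 take 10 → i++
[i=2,j=1] A[i]=16>B[j]=11 take 11 → j++
[i=2,j=2] A[i]=16>B[j]=12 take 12 → j++
[i=2,j=3] A[i]=16<=B[j]=35 take 16 → i++
[i=3,j=3] A[i]=18<=B[j]=35 take 18 → i++
[i=4,j=3] A[i]=20<=B[j]=35 take 20 → i++

i=5, j=3, merged so far=[6, 6, 10, 11, 12, 16, 18, 20]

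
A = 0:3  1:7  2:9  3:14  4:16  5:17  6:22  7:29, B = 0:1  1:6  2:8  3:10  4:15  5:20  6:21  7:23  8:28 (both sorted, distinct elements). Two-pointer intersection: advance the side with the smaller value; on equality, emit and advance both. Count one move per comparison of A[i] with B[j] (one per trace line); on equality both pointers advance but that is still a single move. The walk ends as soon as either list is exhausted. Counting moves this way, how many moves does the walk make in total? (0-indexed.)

16 moves

i=0 j=0: 3>1, j++
i=0 j=1: 3<6, i++
i=1 j=1: 7>6, j++
i=1 j=2: 7<8, i++
i=2 j=2: 9>8, j++
i=2 j=3: 9<10, i++
i=3 j=3: 14>10, j++
i=3 j=4: 14<15, i++
i=4 j=4: 16>15, j++
i=4 j=5: 16<20, i++
i=5 j=5: 17<20, i++
i=6 j=5: 22>20, j++
i=6 j=6: 22>21, j++
i=6 j=7: 22<23, i++
i=7 j=7: 29>23, j++
i=7 j=8: 29>28, j++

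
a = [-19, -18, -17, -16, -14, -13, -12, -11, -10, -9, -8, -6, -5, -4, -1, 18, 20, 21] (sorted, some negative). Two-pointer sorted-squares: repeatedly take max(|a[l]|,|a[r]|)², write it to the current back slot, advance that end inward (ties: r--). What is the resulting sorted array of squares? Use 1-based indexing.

l=1 r=18: |-19|<=|21| out[18]=441, r--
l=1 r=17: |-19|<=|20| out[17]=400, r--
l=1 r=16: |-19|>|18| out[16]=361, l++
l=2 r=16: |-18|<=|18| out[15]=324, r--
l=2 r=15: |-18|>|-1| out[14]=324, l++
l=3 r=15: |-17|>|-1| out[13]=289, l++
l=4 r=15: |-16|>|-1| out[12]=256, l++
l=5 r=15: |-14|>|-1| out[11]=196, l++
l=6 r=15: |-13|>|-1| out[10]=169, l++
l=7 r=15: |-12|>|-1| out[9]=144, l++
l=8 r=15: |-11|>|-1| out[8]=121, l++
l=9 r=15: |-10|>|-1| out[7]=100, l++
l=10 r=15: |-9|>|-1| out[6]=81, l++
l=11 r=15: |-8|>|-1| out[5]=64, l++
l=12 r=15: |-6|>|-1| out[4]=36, l++
l=13 r=15: |-5|>|-1| out[3]=25, l++
l=14 r=15: |-4|>|-1| out[2]=16, l++
l=15 r=15: |-1|<=|-1| out[1]=1, r--

[1, 16, 25, 36, 64, 81, 100, 121, 144, 169, 196, 256, 289, 324, 324, 361, 400, 441]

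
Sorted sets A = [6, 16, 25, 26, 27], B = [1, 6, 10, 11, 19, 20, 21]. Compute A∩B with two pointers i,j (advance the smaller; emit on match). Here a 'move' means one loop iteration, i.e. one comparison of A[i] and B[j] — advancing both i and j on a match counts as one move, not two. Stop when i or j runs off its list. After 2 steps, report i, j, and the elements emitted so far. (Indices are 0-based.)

i=1, j=2, emitted=[6]

i=0 j=0: 6>1, j++
i=0 j=1: 6==6 emit, i++,j++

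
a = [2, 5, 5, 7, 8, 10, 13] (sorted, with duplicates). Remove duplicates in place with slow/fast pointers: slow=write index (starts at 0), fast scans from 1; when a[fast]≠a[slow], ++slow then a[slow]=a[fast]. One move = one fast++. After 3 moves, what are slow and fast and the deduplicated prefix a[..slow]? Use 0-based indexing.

slow=2, fast=4, prefix=[2, 5, 7]

(s=0,f=1) a[fast]=5≠a[slow]=2 write a[1]=5 → slow++,fast++
(s=1,f=2) a[fast]=5=a[slow] dup → fast++
(s=1,f=3) a[fast]=7≠a[slow]=5 write a[2]=7 → slow++,fast++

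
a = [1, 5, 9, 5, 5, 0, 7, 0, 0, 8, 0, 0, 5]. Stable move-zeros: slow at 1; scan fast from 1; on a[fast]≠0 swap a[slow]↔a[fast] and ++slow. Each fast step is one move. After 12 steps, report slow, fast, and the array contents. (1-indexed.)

slow=8, fast=13, a=[1, 5, 9, 5, 5, 7, 8, 0, 0, 0, 0, 0, 5]

(s=1,f=1) a[fast]=1≠0 swap→a[1]=1 → slow++,fast++
(s=2,f=2) a[fast]=5≠0 swap→a[2]=5 → slow++,fast++
(s=3,f=3) a[fast]=9≠0 swap→a[3]=9 → slow++,fast++
(s=4,f=4) a[fast]=5≠0 swap→a[4]=5 → slow++,fast++
(s=5,f=5) a[fast]=5≠0 swap→a[5]=5 → slow++,fast++
(s=6,f=6) a[fast]=0 → fast++
(s=6,f=7) a[fast]=7≠0 swap→a[6]=7 → slow++,fast++
(s=7,f=8) a[fast]=0 → fast++
(s=7,f=9) a[fast]=0 → fast++
(s=7,f=10) a[fast]=8≠0 swap→a[7]=8 → slow++,fast++
(s=8,f=11) a[fast]=0 → fast++
(s=8,f=12) a[fast]=0 → fast++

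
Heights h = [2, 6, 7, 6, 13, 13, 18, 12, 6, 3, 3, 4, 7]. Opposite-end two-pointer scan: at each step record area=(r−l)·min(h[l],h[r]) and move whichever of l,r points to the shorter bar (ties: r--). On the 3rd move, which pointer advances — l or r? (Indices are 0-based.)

[0,12] min(2,7)*12=24 best=24 * → l++
[1,12] min(6,7)*11=66 best=66 * → l++
[2,12] min(7,7)*10=70 best=70 * → r--

r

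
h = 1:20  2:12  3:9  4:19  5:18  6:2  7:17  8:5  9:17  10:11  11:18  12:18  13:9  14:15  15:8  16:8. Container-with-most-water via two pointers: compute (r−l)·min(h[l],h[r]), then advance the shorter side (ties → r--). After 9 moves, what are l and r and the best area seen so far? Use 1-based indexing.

l=1, r=7, best area=198

l=1 r=16: min(20,8)*15=120 best=120 *, r--
l=1 r=15: min(20,8)*14=112 best=120, r--
l=1 r=14: min(20,15)*13=195 best=195 *, r--
l=1 r=13: min(20,9)*12=108 best=195, r--
l=1 r=12: min(20,18)*11=198 best=198 *, r--
l=1 r=11: min(20,18)*10=180 best=198, r--
l=1 r=10: min(20,11)*9=99 best=198, r--
l=1 r=9: min(20,17)*8=136 best=198, r--
l=1 r=8: min(20,5)*7=35 best=198, r--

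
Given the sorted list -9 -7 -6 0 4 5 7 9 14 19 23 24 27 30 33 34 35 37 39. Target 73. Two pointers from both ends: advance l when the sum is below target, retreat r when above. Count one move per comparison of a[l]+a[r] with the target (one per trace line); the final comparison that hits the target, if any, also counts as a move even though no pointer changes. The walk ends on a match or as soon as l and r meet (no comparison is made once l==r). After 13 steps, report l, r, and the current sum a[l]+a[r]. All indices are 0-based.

l=13, r=18, sum=69

l=0 r=18: -9+39=30 <73, l++
l=1 r=18: -7+39=32 <73, l++
l=2 r=18: -6+39=33 <73, l++
l=3 r=18: 0+39=39 <73, l++
l=4 r=18: 4+39=43 <73, l++
l=5 r=18: 5+39=44 <73, l++
l=6 r=18: 7+39=46 <73, l++
l=7 r=18: 9+39=48 <73, l++
l=8 r=18: 14+39=53 <73, l++
l=9 r=18: 19+39=58 <73, l++
l=10 r=18: 23+39=62 <73, l++
l=11 r=18: 24+39=63 <73, l++
l=12 r=18: 27+39=66 <73, l++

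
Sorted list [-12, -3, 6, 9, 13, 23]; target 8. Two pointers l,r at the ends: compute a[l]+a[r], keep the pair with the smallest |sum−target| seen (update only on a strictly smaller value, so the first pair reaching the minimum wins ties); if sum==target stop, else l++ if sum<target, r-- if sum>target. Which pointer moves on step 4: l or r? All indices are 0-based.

l

[0,5] -12+23=11 d=3 * → r--
[0,4] -12+13=1 d=7 → l++
[1,4] -3+13=10 d=2 * → r--
[1,3] -3+9=6 d=2 → l++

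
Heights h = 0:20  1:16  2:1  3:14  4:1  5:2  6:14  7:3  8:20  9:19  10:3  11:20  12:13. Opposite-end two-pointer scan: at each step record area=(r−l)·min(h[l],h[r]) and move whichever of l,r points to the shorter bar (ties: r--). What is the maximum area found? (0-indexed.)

max area = 220

l=0 r=12: min(20,13)*12=156 best=156 *, r--
l=0 r=11: min(20,20)*11=220 best=220 *, r--
l=0 r=10: min(20,3)*10=30 best=220, r--
l=0 r=9: min(20,19)*9=171 best=220, r--
l=0 r=8: min(20,20)*8=160 best=220, r--
l=0 r=7: min(20,3)*7=21 best=220, r--
l=0 r=6: min(20,14)*6=84 best=220, r--
l=0 r=5: min(20,2)*5=10 best=220, r--
l=0 r=4: min(20,1)*4=4 best=220, r--
l=0 r=3: min(20,14)*3=42 best=220, r--
l=0 r=2: min(20,1)*2=2 best=220, r--
l=0 r=1: min(20,16)*1=16 best=220, r--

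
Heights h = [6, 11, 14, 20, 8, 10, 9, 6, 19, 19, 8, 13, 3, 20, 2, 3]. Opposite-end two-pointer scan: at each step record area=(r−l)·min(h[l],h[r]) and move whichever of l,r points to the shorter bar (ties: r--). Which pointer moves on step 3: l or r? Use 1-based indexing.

[1,16] min(6,3)*15=45 best=45 * → r--
[1,15] min(6,2)*14=28 best=45 → r--
[1,14] min(6,20)*13=78 best=78 * → l++

l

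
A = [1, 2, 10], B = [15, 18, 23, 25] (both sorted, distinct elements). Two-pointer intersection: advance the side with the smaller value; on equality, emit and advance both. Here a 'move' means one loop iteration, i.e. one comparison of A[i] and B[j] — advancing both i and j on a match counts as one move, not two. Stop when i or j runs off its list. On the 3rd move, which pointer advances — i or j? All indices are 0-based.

[i=0,j=0] 1<15 → i++
[i=1,j=0] 2<15 → i++
[i=2,j=0] 10<15 → i++

i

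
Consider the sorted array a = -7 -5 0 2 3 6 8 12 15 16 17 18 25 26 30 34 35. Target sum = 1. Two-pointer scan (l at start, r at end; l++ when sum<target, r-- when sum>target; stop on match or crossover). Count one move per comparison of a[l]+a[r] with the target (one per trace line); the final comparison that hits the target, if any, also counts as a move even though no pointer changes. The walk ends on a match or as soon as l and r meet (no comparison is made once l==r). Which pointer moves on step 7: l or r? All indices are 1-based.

[1,17] -7+35=28 >1 → r--
[1,16] -7+34=27 >1 → r--
[1,15] -7+30=23 >1 → r--
[1,14] -7+26=19 >1 → r--
[1,13] -7+25=18 >1 → r--
[1,12] -7+18=11 >1 → r--
[1,11] -7+17=10 >1 → r--

r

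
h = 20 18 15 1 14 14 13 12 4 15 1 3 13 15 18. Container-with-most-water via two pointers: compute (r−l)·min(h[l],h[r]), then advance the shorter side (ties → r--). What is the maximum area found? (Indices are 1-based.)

max area = 252

l=1 r=15: min(20,18)*14=252 best=252 *, r--
l=1 r=14: min(20,15)*13=195 best=252, r--
l=1 r=13: min(20,13)*12=156 best=252, r--
l=1 r=12: min(20,3)*11=33 best=252, r--
l=1 r=11: min(20,1)*10=10 best=252, r--
l=1 r=10: min(20,15)*9=135 best=252, r--
l=1 r=9: min(20,4)*8=32 best=252, r--
l=1 r=8: min(20,12)*7=84 best=252, r--
l=1 r=7: min(20,13)*6=78 best=252, r--
l=1 r=6: min(20,14)*5=70 best=252, r--
l=1 r=5: min(20,14)*4=56 best=252, r--
l=1 r=4: min(20,1)*3=3 best=252, r--
l=1 r=3: min(20,15)*2=30 best=252, r--
l=1 r=2: min(20,18)*1=18 best=252, r--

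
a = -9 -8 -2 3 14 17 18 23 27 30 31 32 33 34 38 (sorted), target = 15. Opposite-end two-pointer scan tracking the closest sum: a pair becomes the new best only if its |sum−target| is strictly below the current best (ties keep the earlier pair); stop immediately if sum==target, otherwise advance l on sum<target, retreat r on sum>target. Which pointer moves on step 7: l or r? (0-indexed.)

r

[0,14] -9+38=29 d=14 * → r--
[0,13] -9+34=25 d=10 * → r--
[0,12] -9+33=24 d=9 * → r--
[0,11] -9+32=23 d=8 * → r--
[0,10] -9+31=22 d=7 * → r--
[0,9] -9+30=21 d=6 * → r--
[0,8] -9+27=18 d=3 * → r--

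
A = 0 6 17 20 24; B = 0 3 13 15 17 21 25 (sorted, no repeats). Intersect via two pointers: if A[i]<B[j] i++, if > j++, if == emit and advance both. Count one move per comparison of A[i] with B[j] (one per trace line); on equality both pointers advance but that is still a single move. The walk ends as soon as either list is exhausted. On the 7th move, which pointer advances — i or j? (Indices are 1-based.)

i

i=1 j=1: 0==0 emit, i++,j++
i=2 j=2: 6>3, j++
i=2 j=3: 6<13, i++
i=3 j=3: 17>13, j++
i=3 j=4: 17>15, j++
i=3 j=5: 17==17 emit, i++,j++
i=4 j=6: 20<21, i++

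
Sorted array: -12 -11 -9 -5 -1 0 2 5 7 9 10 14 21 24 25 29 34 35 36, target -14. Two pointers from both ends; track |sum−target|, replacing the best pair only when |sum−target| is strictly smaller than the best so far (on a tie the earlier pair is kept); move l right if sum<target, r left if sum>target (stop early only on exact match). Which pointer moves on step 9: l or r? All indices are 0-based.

l=0 r=18: -12+36=24 d=38 *, r--
l=0 r=17: -12+35=23 d=37 *, r--
l=0 r=16: -12+34=22 d=36 *, r--
l=0 r=15: -12+29=17 d=31 *, r--
l=0 r=14: -12+25=13 d=27 *, r--
l=0 r=13: -12+24=12 d=26 *, r--
l=0 r=12: -12+21=9 d=23 *, r--
l=0 r=11: -12+14=2 d=16 *, r--
l=0 r=10: -12+10=-2 d=12 *, r--

r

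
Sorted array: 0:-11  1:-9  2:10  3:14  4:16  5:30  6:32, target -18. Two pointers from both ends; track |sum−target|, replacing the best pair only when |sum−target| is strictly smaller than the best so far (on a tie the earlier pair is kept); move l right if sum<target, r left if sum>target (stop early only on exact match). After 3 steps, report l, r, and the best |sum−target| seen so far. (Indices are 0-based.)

l=0, r=3, best |Δ|=23

l=0 r=6: -11+32=21 d=39 *, r--
l=0 r=5: -11+30=19 d=37 *, r--
l=0 r=4: -11+16=5 d=23 *, r--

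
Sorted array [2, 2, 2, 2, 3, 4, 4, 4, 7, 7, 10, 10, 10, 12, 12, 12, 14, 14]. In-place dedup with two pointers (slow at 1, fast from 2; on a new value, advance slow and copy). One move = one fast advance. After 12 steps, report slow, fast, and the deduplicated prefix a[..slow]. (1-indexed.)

(s=1,f=2) a[fast]=2=a[slow] dup → fast++
(s=1,f=3) a[fast]=2=a[slow] dup → fast++
(s=1,f=4) a[fast]=2=a[slow] dup → fast++
(s=1,f=5) a[fast]=3≠a[slow]=2 write a[2]=3 → slow++,fast++
(s=2,f=6) a[fast]=4≠a[slow]=3 write a[3]=4 → slow++,fast++
(s=3,f=7) a[fast]=4=a[slow] dup → fast++
(s=3,f=8) a[fast]=4=a[slow] dup → fast++
(s=3,f=9) a[fast]=7≠a[slow]=4 write a[4]=7 → slow++,fast++
(s=4,f=10) a[fast]=7=a[slow] dup → fast++
(s=4,f=11) a[fast]=10≠a[slow]=7 write a[5]=10 → slow++,fast++
(s=5,f=12) a[fast]=10=a[slow] dup → fast++
(s=5,f=13) a[fast]=10=a[slow] dup → fast++

slow=5, fast=14, prefix=[2, 3, 4, 7, 10]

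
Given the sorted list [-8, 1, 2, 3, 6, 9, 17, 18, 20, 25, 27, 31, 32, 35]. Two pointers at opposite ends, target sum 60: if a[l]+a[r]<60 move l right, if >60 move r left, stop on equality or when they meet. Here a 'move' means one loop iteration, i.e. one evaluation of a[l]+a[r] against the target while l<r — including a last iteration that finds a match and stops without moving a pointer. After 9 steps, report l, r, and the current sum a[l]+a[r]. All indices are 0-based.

[0,13] -8+35=27 <60 → l++
[1,13] 1+35=36 <60 → l++
[2,13] 2+35=37 <60 → l++
[3,13] 3+35=38 <60 → l++
[4,13] 6+35=41 <60 → l++
[5,13] 9+35=44 <60 → l++
[6,13] 17+35=52 <60 → l++
[7,13] 18+35=53 <60 → l++
[8,13] 20+35=55 <60 → l++

l=9, r=13, sum=60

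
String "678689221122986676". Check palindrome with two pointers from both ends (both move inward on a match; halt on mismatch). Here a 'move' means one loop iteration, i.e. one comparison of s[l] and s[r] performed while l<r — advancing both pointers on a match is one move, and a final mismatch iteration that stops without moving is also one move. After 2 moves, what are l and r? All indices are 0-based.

l=0 r=17: '6'=='6', l++,r--
l=1 r=16: '7'=='7', l++,r--

l=2, r=15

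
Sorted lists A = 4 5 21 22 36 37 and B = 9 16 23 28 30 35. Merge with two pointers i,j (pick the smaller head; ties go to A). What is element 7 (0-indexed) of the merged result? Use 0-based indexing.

merged[7] = 28

[i=0,j=0] A[i]=4<=B[j]=9 take 4 → i++
[i=1,j=0] A[i]=5<=B[j]=9 take 5 → i++
[i=2,j=0] A[i]=21>B[j]=9 take 9 → j++
[i=2,j=1] A[i]=21>B[j]=16 take 16 → j++
[i=2,j=2] A[i]=21<=B[j]=23 take 21 → i++
[i=3,j=2] A[i]=22<=B[j]=23 take 22 → i++
[i=4,j=2] A[i]=36>B[j]=23 take 23 → j++
[i=4,j=3] A[i]=36>B[j]=28 take 28 → j++
[i=4,j=4] A[i]=36>B[j]=30 take 30 → j++
[i=4,j=5] A[i]=36>B[j]=35 take 35 → j++
[i=4,j=6] B done, take A[i]=36 → i++
[i=5,j=6] B done, take A[i]=37 → i++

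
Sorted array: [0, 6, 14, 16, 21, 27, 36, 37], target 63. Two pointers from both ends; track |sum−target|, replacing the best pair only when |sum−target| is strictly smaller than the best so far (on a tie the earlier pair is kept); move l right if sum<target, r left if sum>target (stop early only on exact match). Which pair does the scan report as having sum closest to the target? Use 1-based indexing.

pair (27, 36) with sum 63 (|Δ|=0)

l=1 r=8: 0+37=37 d=26 *, l++
l=2 r=8: 6+37=43 d=20 *, l++
l=3 r=8: 14+37=51 d=12 *, l++
l=4 r=8: 16+37=53 d=10 *, l++
l=5 r=8: 21+37=58 d=5 *, l++
l=6 r=8: 27+37=64 d=1 *, r--
l=6 r=7: 27+36=63 d=0 *, stop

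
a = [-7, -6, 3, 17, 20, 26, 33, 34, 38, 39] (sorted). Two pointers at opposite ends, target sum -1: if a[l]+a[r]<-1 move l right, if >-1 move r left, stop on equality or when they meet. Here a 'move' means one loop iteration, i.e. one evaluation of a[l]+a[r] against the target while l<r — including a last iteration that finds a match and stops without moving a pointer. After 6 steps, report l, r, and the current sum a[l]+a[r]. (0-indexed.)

[0,9] -7+39=32 >-1 → r--
[0,8] -7+38=31 >-1 → r--
[0,7] -7+34=27 >-1 → r--
[0,6] -7+33=26 >-1 → r--
[0,5] -7+26=19 >-1 → r--
[0,4] -7+20=13 >-1 → r--

l=0, r=3, sum=10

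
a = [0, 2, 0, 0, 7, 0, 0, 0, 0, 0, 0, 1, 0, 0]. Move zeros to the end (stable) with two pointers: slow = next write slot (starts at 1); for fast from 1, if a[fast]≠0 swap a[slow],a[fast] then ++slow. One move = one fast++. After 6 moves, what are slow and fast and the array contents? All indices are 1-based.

slow=3, fast=7, a=[2, 7, 0, 0, 0, 0, 0, 0, 0, 0, 0, 1, 0, 0]

slow=1 fast=1: a[fast]=0, fast++
slow=1 fast=2: a[fast]=2≠0 swap→a[1]=2, slow++,fast++
slow=2 fast=3: a[fast]=0, fast++
slow=2 fast=4: a[fast]=0, fast++
slow=2 fast=5: a[fast]=7≠0 swap→a[2]=7, slow++,fast++
slow=3 fast=6: a[fast]=0, fast++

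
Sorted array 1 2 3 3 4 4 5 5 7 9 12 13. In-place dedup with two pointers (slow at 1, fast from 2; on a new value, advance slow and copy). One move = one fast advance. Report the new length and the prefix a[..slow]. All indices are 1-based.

length 9; prefix = [1, 2, 3, 4, 5, 7, 9, 12, 13]

slow=1 fast=2: a[fast]=2≠a[slow]=1 write a[2]=2, slow++,fast++
slow=2 fast=3: a[fast]=3≠a[slow]=2 write a[3]=3, slow++,fast++
slow=3 fast=4: a[fast]=3=a[slow] dup, fast++
slow=3 fast=5: a[fast]=4≠a[slow]=3 write a[4]=4, slow++,fast++
slow=4 fast=6: a[fast]=4=a[slow] dup, fast++
slow=4 fast=7: a[fast]=5≠a[slow]=4 write a[5]=5, slow++,fast++
slow=5 fast=8: a[fast]=5=a[slow] dup, fast++
slow=5 fast=9: a[fast]=7≠a[slow]=5 write a[6]=7, slow++,fast++
slow=6 fast=10: a[fast]=9≠a[slow]=7 write a[7]=9, slow++,fast++
slow=7 fast=11: a[fast]=12≠a[slow]=9 write a[8]=12, slow++,fast++
slow=8 fast=12: a[fast]=13≠a[slow]=12 write a[9]=13, slow++,fast++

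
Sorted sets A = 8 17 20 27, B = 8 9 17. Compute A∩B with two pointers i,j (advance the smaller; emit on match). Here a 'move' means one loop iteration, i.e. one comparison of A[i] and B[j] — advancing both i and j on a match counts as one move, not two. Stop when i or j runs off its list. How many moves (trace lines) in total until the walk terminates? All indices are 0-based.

3 moves

[i=0,j=0] 8==8 emit → i++,j++
[i=1,j=1] 17>9 → j++
[i=1,j=2] 17==17 emit → i++,j++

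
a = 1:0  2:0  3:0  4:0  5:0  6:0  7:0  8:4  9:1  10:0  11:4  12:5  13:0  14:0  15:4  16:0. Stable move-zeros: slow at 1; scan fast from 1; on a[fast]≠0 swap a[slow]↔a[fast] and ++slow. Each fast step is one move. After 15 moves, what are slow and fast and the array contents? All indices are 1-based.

slow=6, fast=16, a=[4, 1, 4, 5, 4, 0, 0, 0, 0, 0, 0, 0, 0, 0, 0, 0]

slow=1 fast=1: a[fast]=0, fast++
slow=1 fast=2: a[fast]=0, fast++
slow=1 fast=3: a[fast]=0, fast++
slow=1 fast=4: a[fast]=0, fast++
slow=1 fast=5: a[fast]=0, fast++
slow=1 fast=6: a[fast]=0, fast++
slow=1 fast=7: a[fast]=0, fast++
slow=1 fast=8: a[fast]=4≠0 swap→a[1]=4, slow++,fast++
slow=2 fast=9: a[fast]=1≠0 swap→a[2]=1, slow++,fast++
slow=3 fast=10: a[fast]=0, fast++
slow=3 fast=11: a[fast]=4≠0 swap→a[3]=4, slow++,fast++
slow=4 fast=12: a[fast]=5≠0 swap→a[4]=5, slow++,fast++
slow=5 fast=13: a[fast]=0, fast++
slow=5 fast=14: a[fast]=0, fast++
slow=5 fast=15: a[fast]=4≠0 swap→a[5]=4, slow++,fast++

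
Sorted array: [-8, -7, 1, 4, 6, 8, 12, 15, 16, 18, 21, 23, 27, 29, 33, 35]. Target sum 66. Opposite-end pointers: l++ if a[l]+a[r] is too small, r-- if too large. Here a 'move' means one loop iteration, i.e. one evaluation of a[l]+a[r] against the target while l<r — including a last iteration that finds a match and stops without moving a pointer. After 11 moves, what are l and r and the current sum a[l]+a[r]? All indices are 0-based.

l=11, r=15, sum=58

l=0 r=15: -8+35=27 <66, l++
l=1 r=15: -7+35=28 <66, l++
l=2 r=15: 1+35=36 <66, l++
l=3 r=15: 4+35=39 <66, l++
l=4 r=15: 6+35=41 <66, l++
l=5 r=15: 8+35=43 <66, l++
l=6 r=15: 12+35=47 <66, l++
l=7 r=15: 15+35=50 <66, l++
l=8 r=15: 16+35=51 <66, l++
l=9 r=15: 18+35=53 <66, l++
l=10 r=15: 21+35=56 <66, l++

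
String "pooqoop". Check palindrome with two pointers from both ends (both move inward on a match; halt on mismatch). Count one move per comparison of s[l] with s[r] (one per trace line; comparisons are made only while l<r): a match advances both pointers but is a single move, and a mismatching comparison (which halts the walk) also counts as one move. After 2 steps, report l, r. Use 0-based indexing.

[0,6] 'p'=='p' → l++,r--
[1,5] 'o'=='o' → l++,r--

l=2, r=4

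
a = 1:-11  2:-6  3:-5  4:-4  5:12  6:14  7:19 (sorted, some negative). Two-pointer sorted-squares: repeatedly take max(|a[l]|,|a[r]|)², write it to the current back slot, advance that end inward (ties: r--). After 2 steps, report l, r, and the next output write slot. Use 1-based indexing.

l=1, r=5, next write slot=5

l=1 r=7: |-11|<=|19| out[7]=361, r--
l=1 r=6: |-11|<=|14| out[6]=196, r--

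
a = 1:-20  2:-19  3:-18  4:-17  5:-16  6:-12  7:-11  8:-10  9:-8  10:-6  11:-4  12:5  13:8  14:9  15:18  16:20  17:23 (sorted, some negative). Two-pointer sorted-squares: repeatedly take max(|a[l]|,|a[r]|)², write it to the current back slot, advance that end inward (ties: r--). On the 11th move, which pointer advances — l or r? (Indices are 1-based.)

l

[1,17] |-20|<=|23| out[17]=529 → r--
[1,16] |-20|<=|20| out[16]=400 → r--
[1,15] |-20|>|18| out[15]=400 → l++
[2,15] |-19|>|18| out[14]=361 → l++
[3,15] |-18|<=|18| out[13]=324 → r--
[3,14] |-18|>|9| out[12]=324 → l++
[4,14] |-17|>|9| out[11]=289 → l++
[5,14] |-16|>|9| out[10]=256 → l++
[6,14] |-12|>|9| out[9]=144 → l++
[7,14] |-11|>|9| out[8]=121 → l++
[8,14] |-10|>|9| out[7]=100 → l++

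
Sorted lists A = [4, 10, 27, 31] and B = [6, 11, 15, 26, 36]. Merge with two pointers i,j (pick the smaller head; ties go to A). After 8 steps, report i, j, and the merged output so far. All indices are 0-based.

i=4, j=4, merged so far=[4, 6, 10, 11, 15, 26, 27, 31]

i=0 j=0: A[i]=4<=B[j]=6 take 4, i++
i=1 j=0: A[i]=10>B[j]=6 take 6, j++
i=1 j=1: A[i]=10<=B[j]=11 take 10, i++
i=2 j=1: A[i]=27>B[j]=11 take 11, j++
i=2 j=2: A[i]=27>B[j]=15 take 15, j++
i=2 j=3: A[i]=27>B[j]=26 take 26, j++
i=2 j=4: A[i]=27<=B[j]=36 take 27, i++
i=3 j=4: A[i]=31<=B[j]=36 take 31, i++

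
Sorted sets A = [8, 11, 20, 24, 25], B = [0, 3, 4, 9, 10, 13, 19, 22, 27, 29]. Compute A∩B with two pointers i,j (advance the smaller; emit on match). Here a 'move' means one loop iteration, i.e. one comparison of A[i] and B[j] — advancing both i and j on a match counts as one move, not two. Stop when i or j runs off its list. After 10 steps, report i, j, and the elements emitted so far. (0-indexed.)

[i=0,j=0] 8>0 → j++
[i=0,j=1] 8>3 → j++
[i=0,j=2] 8>4 → j++
[i=0,j=3] 8<9 → i++
[i=1,j=3] 11>9 → j++
[i=1,j=4] 11>10 → j++
[i=1,j=5] 11<13 → i++
[i=2,j=5] 20>13 → j++
[i=2,j=6] 20>19 → j++
[i=2,j=7] 20<22 → i++

i=3, j=7, emitted=[]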